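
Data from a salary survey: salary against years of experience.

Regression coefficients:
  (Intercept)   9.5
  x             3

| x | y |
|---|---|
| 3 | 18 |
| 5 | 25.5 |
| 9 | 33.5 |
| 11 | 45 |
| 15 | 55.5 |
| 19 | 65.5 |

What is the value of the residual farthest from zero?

x=3: ŷ = 9.5 + 3·3 = 18.5; r = 18 − 18.5 = -0.5
x=5: ŷ = 9.5 + 3·5 = 24.5; r = 25.5 − 24.5 = 1
x=9: ŷ = 9.5 + 3·9 = 36.5; r = 33.5 − 36.5 = -3
x=11: ŷ = 9.5 + 3·11 = 42.5; r = 45 − 42.5 = 2.5
x=15: ŷ = 9.5 + 3·15 = 54.5; r = 55.5 − 54.5 = 1
x=19: ŷ = 9.5 + 3·19 = 66.5; r = 65.5 − 66.5 = -1
Largest |r| is 3 at x = 9, residual -3.

r = -3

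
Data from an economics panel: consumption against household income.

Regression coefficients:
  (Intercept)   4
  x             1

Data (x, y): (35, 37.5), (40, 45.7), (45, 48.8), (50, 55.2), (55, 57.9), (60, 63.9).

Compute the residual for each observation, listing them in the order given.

x=35: ŷ = 4 + 35 = 39; e = 37.5 − 39 = -1.5
x=40: ŷ = 4 + 40 = 44; e = 45.7 − 44 = 1.7
x=45: ŷ = 4 + 45 = 49; e = 48.8 − 49 = -0.2
x=50: ŷ = 4 + 50 = 54; e = 55.2 − 54 = 1.2
x=55: ŷ = 4 + 55 = 59; e = 57.9 − 59 = -1.1
x=60: ŷ = 4 + 60 = 64; e = 63.9 − 64 = -0.1

-1.5, 1.7, -0.2, 1.2, -1.1, -0.1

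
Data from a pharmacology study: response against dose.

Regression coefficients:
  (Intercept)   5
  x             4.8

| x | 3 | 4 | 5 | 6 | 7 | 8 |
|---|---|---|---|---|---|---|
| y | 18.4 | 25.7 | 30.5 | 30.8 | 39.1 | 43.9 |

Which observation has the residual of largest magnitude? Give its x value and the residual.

x=3: ŷ = 5 + 4.8·3 = 19.4; r = 18.4 − 19.4 = -1
x=4: ŷ = 5 + 4.8·4 = 24.2; r = 25.7 − 24.2 = 1.5
x=5: ŷ = 5 + 4.8·5 = 29; r = 30.5 − 29 = 1.5
x=6: ŷ = 5 + 4.8·6 = 33.8; r = 30.8 − 33.8 = -3
x=7: ŷ = 5 + 4.8·7 = 38.6; r = 39.1 − 38.6 = 0.5
x=8: ŷ = 5 + 4.8·8 = 43.4; r = 43.9 − 43.4 = 0.5
Largest |r| is 3 at x = 6, residual -3.

x = 6, r = -3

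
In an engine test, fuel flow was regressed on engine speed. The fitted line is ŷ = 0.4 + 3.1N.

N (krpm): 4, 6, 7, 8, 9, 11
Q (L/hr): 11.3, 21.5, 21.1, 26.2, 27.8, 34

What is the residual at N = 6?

e = 2.5

ŷ = 0.4 + 3.1·6 = 19
e = 21.5 − 19 = 2.5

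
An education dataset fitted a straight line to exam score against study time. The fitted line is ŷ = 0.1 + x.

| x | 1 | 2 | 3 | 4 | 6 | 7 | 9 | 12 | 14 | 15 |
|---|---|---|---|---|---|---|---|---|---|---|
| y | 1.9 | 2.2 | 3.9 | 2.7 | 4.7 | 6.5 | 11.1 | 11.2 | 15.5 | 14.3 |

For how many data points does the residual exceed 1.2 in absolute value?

x=1: ŷ = 0.1 + 1 = 1.1; r = 1.9 − 1.1 = 0.8
x=2: ŷ = 0.1 + 2 = 2.1; r = 2.2 − 2.1 = 0.1
x=3: ŷ = 0.1 + 3 = 3.1; r = 3.9 − 3.1 = 0.8
x=4: ŷ = 0.1 + 4 = 4.1; r = 2.7 − 4.1 = -1.4
x=6: ŷ = 0.1 + 6 = 6.1; r = 4.7 − 6.1 = -1.4
x=7: ŷ = 0.1 + 7 = 7.1; r = 6.5 − 7.1 = -0.6
x=9: ŷ = 0.1 + 9 = 9.1; r = 11.1 − 9.1 = 2
x=12: ŷ = 0.1 + 12 = 12.1; r = 11.2 − 12.1 = -0.9
x=14: ŷ = 0.1 + 14 = 14.1; r = 15.5 − 14.1 = 1.4
x=15: ŷ = 0.1 + 15 = 15.1; r = 14.3 − 15.1 = -0.8
|r| > 1.2: x=4 (|r|=1.4), x=6 (|r|=1.4), x=9 (|r|=2), x=14 (|r|=1.4) → 4

4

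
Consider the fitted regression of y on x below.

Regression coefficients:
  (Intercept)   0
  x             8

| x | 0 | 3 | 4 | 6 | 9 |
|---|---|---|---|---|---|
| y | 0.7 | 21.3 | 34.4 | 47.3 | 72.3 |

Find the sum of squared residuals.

x=0: ŷ = 8·0 = 0; r = 0.7 − 0 = 0.7
x=3: ŷ = 8·3 = 24; r = 21.3 − 24 = -2.7
x=4: ŷ = 8·4 = 32; r = 34.4 − 32 = 2.4
x=6: ŷ = 8·6 = 48; r = 47.3 − 48 = -0.7
x=9: ŷ = 8·9 = 72; r = 72.3 − 72 = 0.3
SSE = 0.49 + 7.29 + 5.76 + 0.49 + 0.09 = 14.12

SSE = 14.12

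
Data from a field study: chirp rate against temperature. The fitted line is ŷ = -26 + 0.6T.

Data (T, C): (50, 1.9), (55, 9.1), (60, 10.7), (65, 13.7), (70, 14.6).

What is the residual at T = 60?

ŷ = -26 + 0.6·60 = 10
e = 10.7 − 10 = 0.7

e = 0.7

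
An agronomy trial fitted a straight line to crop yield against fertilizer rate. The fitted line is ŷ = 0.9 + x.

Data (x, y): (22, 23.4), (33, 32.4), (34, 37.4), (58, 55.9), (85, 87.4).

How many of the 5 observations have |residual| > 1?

x=22: ŷ = 0.9 + 22 = 22.9; e = 23.4 − 22.9 = 0.5
x=33: ŷ = 0.9 + 33 = 33.9; e = 32.4 − 33.9 = -1.5
x=34: ŷ = 0.9 + 34 = 34.9; e = 37.4 − 34.9 = 2.5
x=58: ŷ = 0.9 + 58 = 58.9; e = 55.9 − 58.9 = -3
x=85: ŷ = 0.9 + 85 = 85.9; e = 87.4 − 85.9 = 1.5
|e| > 1: x=33 (|e|=1.5), x=34 (|e|=2.5), x=58 (|e|=3), x=85 (|e|=1.5) → 4

4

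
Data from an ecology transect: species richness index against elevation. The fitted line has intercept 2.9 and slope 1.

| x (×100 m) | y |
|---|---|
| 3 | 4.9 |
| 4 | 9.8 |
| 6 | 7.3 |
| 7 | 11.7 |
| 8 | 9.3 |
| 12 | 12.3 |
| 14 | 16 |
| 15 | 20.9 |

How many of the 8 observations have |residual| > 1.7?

4

x=3: ŷ = 2.9 + 3 = 5.9; r = 4.9 − 5.9 = -1
x=4: ŷ = 2.9 + 4 = 6.9; r = 9.8 − 6.9 = 2.9
x=6: ŷ = 2.9 + 6 = 8.9; r = 7.3 − 8.9 = -1.6
x=7: ŷ = 2.9 + 7 = 9.9; r = 11.7 − 9.9 = 1.8
x=8: ŷ = 2.9 + 8 = 10.9; r = 9.3 − 10.9 = -1.6
x=12: ŷ = 2.9 + 12 = 14.9; r = 12.3 − 14.9 = -2.6
x=14: ŷ = 2.9 + 14 = 16.9; r = 16 − 16.9 = -0.9
x=15: ŷ = 2.9 + 15 = 17.9; r = 20.9 − 17.9 = 3
|r| > 1.7: x=4 (|r|=2.9), x=7 (|r|=1.8), x=12 (|r|=2.6), x=15 (|r|=3) → 4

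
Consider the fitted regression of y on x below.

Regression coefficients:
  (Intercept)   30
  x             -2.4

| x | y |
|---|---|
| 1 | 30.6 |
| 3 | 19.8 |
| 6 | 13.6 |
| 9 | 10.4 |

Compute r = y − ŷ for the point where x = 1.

r = 3

ŷ = 30 − 2.4·1 = 27.6
r = 30.6 − 27.6 = 3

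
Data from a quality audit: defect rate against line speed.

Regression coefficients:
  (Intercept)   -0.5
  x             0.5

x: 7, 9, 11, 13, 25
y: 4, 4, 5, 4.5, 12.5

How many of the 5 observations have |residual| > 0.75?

x=7: ŷ = -0.5 + 0.5·7 = 3; r = 4 − 3 = 1
x=9: ŷ = -0.5 + 0.5·9 = 4; r = 4 − 4 = 0
x=11: ŷ = -0.5 + 0.5·11 = 5; r = 5 − 5 = 0
x=13: ŷ = -0.5 + 0.5·13 = 6; r = 4.5 − 6 = -1.5
x=25: ŷ = -0.5 + 0.5·25 = 12; r = 12.5 − 12 = 0.5
|r| > 0.75: x=7 (|r|=1), x=13 (|r|=1.5) → 2

2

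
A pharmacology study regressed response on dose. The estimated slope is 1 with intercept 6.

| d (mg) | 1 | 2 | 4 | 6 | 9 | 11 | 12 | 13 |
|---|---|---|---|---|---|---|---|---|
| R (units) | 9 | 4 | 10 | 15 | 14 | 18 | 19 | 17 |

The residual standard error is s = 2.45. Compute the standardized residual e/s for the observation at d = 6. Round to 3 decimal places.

1.224

R̂ = 6 + 6 = 12
e = 15 − 12 = 3
e/s = 3 / 2.45 = 1.224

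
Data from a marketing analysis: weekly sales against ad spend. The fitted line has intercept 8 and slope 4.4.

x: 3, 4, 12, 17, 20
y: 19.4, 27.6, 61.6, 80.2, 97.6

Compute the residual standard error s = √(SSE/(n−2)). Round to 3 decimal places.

s = 2.394

x=3: ŷ = 8 + 4.4·3 = 21.2; e = 19.4 − 21.2 = -1.8
x=4: ŷ = 8 + 4.4·4 = 25.6; e = 27.6 − 25.6 = 2
x=12: ŷ = 8 + 4.4·12 = 60.8; e = 61.6 − 60.8 = 0.8
x=17: ŷ = 8 + 4.4·17 = 82.8; e = 80.2 − 82.8 = -2.6
x=20: ŷ = 8 + 4.4·20 = 96; e = 97.6 − 96 = 1.6
SSE = 3.24 + 4 + 0.64 + 6.76 + 2.56 = 17.2
s = √(17.2/3) = √5.73333 ≈ 2.394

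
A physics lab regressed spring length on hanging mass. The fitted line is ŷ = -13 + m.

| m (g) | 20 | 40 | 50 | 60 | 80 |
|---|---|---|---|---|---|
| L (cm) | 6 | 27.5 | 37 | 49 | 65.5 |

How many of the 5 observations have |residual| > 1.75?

1

m=20: ŷ = -13 + 20 = 7; e = 6 − 7 = -1
m=40: ŷ = -13 + 40 = 27; e = 27.5 − 27 = 0.5
m=50: ŷ = -13 + 50 = 37; e = 37 − 37 = 0
m=60: ŷ = -13 + 60 = 47; e = 49 − 47 = 2
m=80: ŷ = -13 + 80 = 67; e = 65.5 − 67 = -1.5
|e| > 1.75: m=60 (|e|=2) → 1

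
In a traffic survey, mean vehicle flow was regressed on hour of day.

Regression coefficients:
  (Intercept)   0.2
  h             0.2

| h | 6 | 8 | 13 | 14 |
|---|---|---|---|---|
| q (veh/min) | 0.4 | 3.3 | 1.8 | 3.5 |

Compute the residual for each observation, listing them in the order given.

-1, 1.5, -1, 0.5

h=6: ŷ = 0.2 + 0.2·6 = 1.4; r = 0.4 − 1.4 = -1
h=8: ŷ = 0.2 + 0.2·8 = 1.8; r = 3.3 − 1.8 = 1.5
h=13: ŷ = 0.2 + 0.2·13 = 2.8; r = 1.8 − 2.8 = -1
h=14: ŷ = 0.2 + 0.2·14 = 3; r = 3.5 − 3 = 0.5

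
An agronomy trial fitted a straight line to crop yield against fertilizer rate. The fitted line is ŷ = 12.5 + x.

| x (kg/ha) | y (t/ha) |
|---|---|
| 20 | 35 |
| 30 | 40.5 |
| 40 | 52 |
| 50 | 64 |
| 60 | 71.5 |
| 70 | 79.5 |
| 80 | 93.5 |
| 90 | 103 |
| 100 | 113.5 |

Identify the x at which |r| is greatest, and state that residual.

x = 70, r = -3

x=20: ŷ = 12.5 + 20 = 32.5; r = 35 − 32.5 = 2.5
x=30: ŷ = 12.5 + 30 = 42.5; r = 40.5 − 42.5 = -2
x=40: ŷ = 12.5 + 40 = 52.5; r = 52 − 52.5 = -0.5
x=50: ŷ = 12.5 + 50 = 62.5; r = 64 − 62.5 = 1.5
x=60: ŷ = 12.5 + 60 = 72.5; r = 71.5 − 72.5 = -1
x=70: ŷ = 12.5 + 70 = 82.5; r = 79.5 − 82.5 = -3
x=80: ŷ = 12.5 + 80 = 92.5; r = 93.5 − 92.5 = 1
x=90: ŷ = 12.5 + 90 = 102.5; r = 103 − 102.5 = 0.5
x=100: ŷ = 12.5 + 100 = 112.5; r = 113.5 − 112.5 = 1
Largest |r| is 3 at x = 70, residual -3.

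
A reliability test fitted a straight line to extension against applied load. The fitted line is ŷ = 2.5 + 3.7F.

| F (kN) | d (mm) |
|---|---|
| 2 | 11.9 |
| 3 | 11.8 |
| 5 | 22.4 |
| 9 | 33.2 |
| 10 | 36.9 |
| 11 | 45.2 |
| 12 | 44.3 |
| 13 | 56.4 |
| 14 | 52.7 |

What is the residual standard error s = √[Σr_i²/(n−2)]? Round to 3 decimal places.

s = 3.155

F=2: ŷ = 2.5 + 3.7·2 = 9.9; r = 11.9 − 9.9 = 2
F=3: ŷ = 2.5 + 3.7·3 = 13.6; r = 11.8 − 13.6 = -1.8
F=5: ŷ = 2.5 + 3.7·5 = 21; r = 22.4 − 21 = 1.4
F=9: ŷ = 2.5 + 3.7·9 = 35.8; r = 33.2 − 35.8 = -2.6
F=10: ŷ = 2.5 + 3.7·10 = 39.5; r = 36.9 − 39.5 = -2.6
F=11: ŷ = 2.5 + 3.7·11 = 43.2; r = 45.2 − 43.2 = 2
F=12: ŷ = 2.5 + 3.7·12 = 46.9; r = 44.3 − 46.9 = -2.6
F=13: ŷ = 2.5 + 3.7·13 = 50.6; r = 56.4 − 50.6 = 5.8
F=14: ŷ = 2.5 + 3.7·14 = 54.3; r = 52.7 − 54.3 = -1.6
SSE = 4 + 3.24 + 1.96 + 6.76 + 6.76 + 4 + 6.76 + 33.64 + 2.56 = 69.68
s = √(69.68/7) = √9.95429 ≈ 3.155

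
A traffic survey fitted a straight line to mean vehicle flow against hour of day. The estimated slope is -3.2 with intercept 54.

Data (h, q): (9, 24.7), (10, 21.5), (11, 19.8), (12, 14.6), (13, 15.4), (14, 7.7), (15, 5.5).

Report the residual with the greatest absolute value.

e = 3

h=9: ŷ = 54 − 3.2·9 = 25.2; e = 24.7 − 25.2 = -0.5
h=10: ŷ = 54 − 3.2·10 = 22; e = 21.5 − 22 = -0.5
h=11: ŷ = 54 − 3.2·11 = 18.8; e = 19.8 − 18.8 = 1
h=12: ŷ = 54 − 3.2·12 = 15.6; e = 14.6 − 15.6 = -1
h=13: ŷ = 54 − 3.2·13 = 12.4; e = 15.4 − 12.4 = 3
h=14: ŷ = 54 − 3.2·14 = 9.2; e = 7.7 − 9.2 = -1.5
h=15: ŷ = 54 − 3.2·15 = 6; e = 5.5 − 6 = -0.5
Largest |e| is 3 at h = 13, residual 3.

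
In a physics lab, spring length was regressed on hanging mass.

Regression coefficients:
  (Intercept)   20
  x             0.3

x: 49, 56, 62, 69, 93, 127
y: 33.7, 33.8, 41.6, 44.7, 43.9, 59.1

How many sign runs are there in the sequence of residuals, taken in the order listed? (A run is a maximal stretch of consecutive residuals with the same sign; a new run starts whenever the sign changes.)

4 runs

x=49: ŷ = 20 + 0.3·49 = 34.7; e = 33.7 − 34.7 = -1
x=56: ŷ = 20 + 0.3·56 = 36.8; e = 33.8 − 36.8 = -3
x=62: ŷ = 20 + 0.3·62 = 38.6; e = 41.6 − 38.6 = 3
x=69: ŷ = 20 + 0.3·69 = 40.7; e = 44.7 − 40.7 = 4
x=93: ŷ = 20 + 0.3·93 = 47.9; e = 43.9 − 47.9 = -4
x=127: ŷ = 20 + 0.3·127 = 58.1; e = 59.1 − 58.1 = 1
Signs: − − + + − +
Runs: −×2, +×2, −×1, +×1 → 4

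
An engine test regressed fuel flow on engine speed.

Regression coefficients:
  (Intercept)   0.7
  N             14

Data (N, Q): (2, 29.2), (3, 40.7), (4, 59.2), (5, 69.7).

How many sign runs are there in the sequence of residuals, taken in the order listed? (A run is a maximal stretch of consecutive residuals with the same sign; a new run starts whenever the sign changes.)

4 runs

N=2: ŷ = 0.7 + 14·2 = 28.7; r = 29.2 − 28.7 = 0.5
N=3: ŷ = 0.7 + 14·3 = 42.7; r = 40.7 − 42.7 = -2
N=4: ŷ = 0.7 + 14·4 = 56.7; r = 59.2 − 56.7 = 2.5
N=5: ŷ = 0.7 + 14·5 = 70.7; r = 69.7 − 70.7 = -1
Signs: + − + −
Runs: +×1, −×1, +×1, −×1 → 4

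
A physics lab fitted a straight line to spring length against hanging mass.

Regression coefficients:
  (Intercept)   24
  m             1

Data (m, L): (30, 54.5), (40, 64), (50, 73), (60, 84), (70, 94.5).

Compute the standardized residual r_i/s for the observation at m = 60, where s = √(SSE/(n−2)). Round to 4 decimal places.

m=30: L̂ = 24 + 30 = 54; r = 54.5 − 54 = 0.5
m=40: L̂ = 24 + 40 = 64; r = 64 − 64 = 0
m=50: L̂ = 24 + 50 = 74; r = 73 − 74 = -1
m=60: L̂ = 24 + 60 = 84; r = 84 − 84 = 0
m=70: L̂ = 24 + 70 = 94; r = 94.5 − 94 = 0.5
SSE = 0.25 + 0 + 1 + 0 + 0.25 = 1.5
s = √(1.5/3) = 0.707107
r/s = 0 / 0.707107 = 0.0000

0.0000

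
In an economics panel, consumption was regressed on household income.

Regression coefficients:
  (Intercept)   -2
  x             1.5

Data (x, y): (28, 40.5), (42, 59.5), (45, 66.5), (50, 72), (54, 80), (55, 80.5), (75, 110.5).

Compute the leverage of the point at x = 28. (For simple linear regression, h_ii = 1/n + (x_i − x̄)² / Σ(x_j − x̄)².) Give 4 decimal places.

h = 0.5285

x̄ = (28 + 42 + 45 + 50 + 54 + 55 + 75)/7 = 49.8571
Σ(x − x̄)² = 477.735 + 61.7347 + 23.5918 + 0.0204082 + 17.1633 + 26.449 + 632.163 = 1238.86
h = 1/7 + (-21.8571)²/1238.86 = 0.142857 + 0.385625 = 0.5285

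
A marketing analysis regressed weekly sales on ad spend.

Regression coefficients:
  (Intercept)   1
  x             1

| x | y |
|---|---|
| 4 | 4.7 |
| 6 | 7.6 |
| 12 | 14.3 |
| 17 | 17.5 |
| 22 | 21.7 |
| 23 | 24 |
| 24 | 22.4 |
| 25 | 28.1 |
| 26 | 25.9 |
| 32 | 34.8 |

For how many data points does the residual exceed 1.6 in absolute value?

3

x=4: ŷ = 1 + 4 = 5; r = 4.7 − 5 = -0.3
x=6: ŷ = 1 + 6 = 7; r = 7.6 − 7 = 0.6
x=12: ŷ = 1 + 12 = 13; r = 14.3 − 13 = 1.3
x=17: ŷ = 1 + 17 = 18; r = 17.5 − 18 = -0.5
x=22: ŷ = 1 + 22 = 23; r = 21.7 − 23 = -1.3
x=23: ŷ = 1 + 23 = 24; r = 24 − 24 = 0
x=24: ŷ = 1 + 24 = 25; r = 22.4 − 25 = -2.6
x=25: ŷ = 1 + 25 = 26; r = 28.1 − 26 = 2.1
x=26: ŷ = 1 + 26 = 27; r = 25.9 − 27 = -1.1
x=32: ŷ = 1 + 32 = 33; r = 34.8 − 33 = 1.8
|r| > 1.6: x=24 (|r|=2.6), x=25 (|r|=2.1), x=32 (|r|=1.8) → 3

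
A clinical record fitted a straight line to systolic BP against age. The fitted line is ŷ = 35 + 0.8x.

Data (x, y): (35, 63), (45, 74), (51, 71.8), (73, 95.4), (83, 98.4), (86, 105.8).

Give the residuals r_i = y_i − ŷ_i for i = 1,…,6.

0, 3, -4, 2, -3, 2

x=35: ŷ = 35 + 0.8·35 = 63; r = 63 − 63 = 0
x=45: ŷ = 35 + 0.8·45 = 71; r = 74 − 71 = 3
x=51: ŷ = 35 + 0.8·51 = 75.8; r = 71.8 − 75.8 = -4
x=73: ŷ = 35 + 0.8·73 = 93.4; r = 95.4 − 93.4 = 2
x=83: ŷ = 35 + 0.8·83 = 101.4; r = 98.4 − 101.4 = -3
x=86: ŷ = 35 + 0.8·86 = 103.8; r = 105.8 − 103.8 = 2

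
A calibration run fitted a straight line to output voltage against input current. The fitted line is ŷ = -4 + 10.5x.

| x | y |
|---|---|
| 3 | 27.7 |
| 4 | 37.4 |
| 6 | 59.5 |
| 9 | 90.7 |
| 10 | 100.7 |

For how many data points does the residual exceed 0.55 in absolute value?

1

x=3: ŷ = -4 + 10.5·3 = 27.5; r = 27.7 − 27.5 = 0.2
x=4: ŷ = -4 + 10.5·4 = 38; r = 37.4 − 38 = -0.6
x=6: ŷ = -4 + 10.5·6 = 59; r = 59.5 − 59 = 0.5
x=9: ŷ = -4 + 10.5·9 = 90.5; r = 90.7 − 90.5 = 0.2
x=10: ŷ = -4 + 10.5·10 = 101; r = 100.7 − 101 = -0.3
|r| > 0.55: x=4 (|r|=0.6) → 1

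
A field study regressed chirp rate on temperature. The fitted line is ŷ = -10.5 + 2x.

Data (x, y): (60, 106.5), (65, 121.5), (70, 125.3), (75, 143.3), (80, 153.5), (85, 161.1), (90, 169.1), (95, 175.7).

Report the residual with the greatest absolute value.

r = -4.2

x=60: ŷ = -10.5 + 2·60 = 109.5; r = 106.5 − 109.5 = -3
x=65: ŷ = -10.5 + 2·65 = 119.5; r = 121.5 − 119.5 = 2
x=70: ŷ = -10.5 + 2·70 = 129.5; r = 125.3 − 129.5 = -4.2
x=75: ŷ = -10.5 + 2·75 = 139.5; r = 143.3 − 139.5 = 3.8
x=80: ŷ = -10.5 + 2·80 = 149.5; r = 153.5 − 149.5 = 4
x=85: ŷ = -10.5 + 2·85 = 159.5; r = 161.1 − 159.5 = 1.6
x=90: ŷ = -10.5 + 2·90 = 169.5; r = 169.1 − 169.5 = -0.4
x=95: ŷ = -10.5 + 2·95 = 179.5; r = 175.7 − 179.5 = -3.8
Largest |r| is 4.2 at x = 70, residual -4.2.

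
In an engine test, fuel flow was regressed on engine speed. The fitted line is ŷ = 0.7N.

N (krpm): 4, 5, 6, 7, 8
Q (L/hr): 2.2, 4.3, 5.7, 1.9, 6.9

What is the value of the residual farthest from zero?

N=4: ŷ = 0.7·4 = 2.8; r = 2.2 − 2.8 = -0.6
N=5: ŷ = 0.7·5 = 3.5; r = 4.3 − 3.5 = 0.8
N=6: ŷ = 0.7·6 = 4.2; r = 5.7 − 4.2 = 1.5
N=7: ŷ = 0.7·7 = 4.9; r = 1.9 − 4.9 = -3
N=8: ŷ = 0.7·8 = 5.6; r = 6.9 − 5.6 = 1.3
Largest |r| is 3 at N = 7, residual -3.

r = -3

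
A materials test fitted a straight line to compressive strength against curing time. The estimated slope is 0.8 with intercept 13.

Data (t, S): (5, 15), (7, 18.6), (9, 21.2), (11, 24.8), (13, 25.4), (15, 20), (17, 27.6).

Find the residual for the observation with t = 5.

ŷ = 13 + 0.8·5 = 17
r = 15 − 17 = -2

r = -2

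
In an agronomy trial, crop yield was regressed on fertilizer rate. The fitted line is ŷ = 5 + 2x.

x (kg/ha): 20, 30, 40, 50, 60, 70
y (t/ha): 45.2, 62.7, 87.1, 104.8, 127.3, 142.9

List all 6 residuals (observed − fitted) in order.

x=20: ŷ = 5 + 2·20 = 45; r = 45.2 − 45 = 0.2
x=30: ŷ = 5 + 2·30 = 65; r = 62.7 − 65 = -2.3
x=40: ŷ = 5 + 2·40 = 85; r = 87.1 − 85 = 2.1
x=50: ŷ = 5 + 2·50 = 105; r = 104.8 − 105 = -0.2
x=60: ŷ = 5 + 2·60 = 125; r = 127.3 − 125 = 2.3
x=70: ŷ = 5 + 2·70 = 145; r = 142.9 − 145 = -2.1

0.2, -2.3, 2.1, -0.2, 2.3, -2.1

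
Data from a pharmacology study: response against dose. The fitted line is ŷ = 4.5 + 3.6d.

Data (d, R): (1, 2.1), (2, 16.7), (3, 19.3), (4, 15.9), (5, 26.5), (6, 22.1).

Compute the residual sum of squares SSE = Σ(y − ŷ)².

SSE = 118

d=1: ŷ = 4.5 + 3.6·1 = 8.1; e = 2.1 − 8.1 = -6
d=2: ŷ = 4.5 + 3.6·2 = 11.7; e = 16.7 − 11.7 = 5
d=3: ŷ = 4.5 + 3.6·3 = 15.3; e = 19.3 − 15.3 = 4
d=4: ŷ = 4.5 + 3.6·4 = 18.9; e = 15.9 − 18.9 = -3
d=5: ŷ = 4.5 + 3.6·5 = 22.5; e = 26.5 − 22.5 = 4
d=6: ŷ = 4.5 + 3.6·6 = 26.1; e = 22.1 − 26.1 = -4
SSE = 36 + 25 + 16 + 9 + 16 + 16 = 118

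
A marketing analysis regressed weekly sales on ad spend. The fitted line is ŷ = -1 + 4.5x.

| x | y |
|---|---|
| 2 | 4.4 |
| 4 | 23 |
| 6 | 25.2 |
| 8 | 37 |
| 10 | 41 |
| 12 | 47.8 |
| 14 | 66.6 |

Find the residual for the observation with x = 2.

ŷ = -1 + 4.5·2 = 8
e = 4.4 − 8 = -3.6

e = -3.6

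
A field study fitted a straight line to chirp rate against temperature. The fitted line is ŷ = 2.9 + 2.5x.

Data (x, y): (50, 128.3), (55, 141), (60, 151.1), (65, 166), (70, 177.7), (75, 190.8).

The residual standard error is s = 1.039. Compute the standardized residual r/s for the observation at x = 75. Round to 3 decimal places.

0.385

ŷ = 2.9 + 2.5·75 = 190.4
r = 190.8 − 190.4 = 0.4
r/s = 0.4 / 1.039 = 0.385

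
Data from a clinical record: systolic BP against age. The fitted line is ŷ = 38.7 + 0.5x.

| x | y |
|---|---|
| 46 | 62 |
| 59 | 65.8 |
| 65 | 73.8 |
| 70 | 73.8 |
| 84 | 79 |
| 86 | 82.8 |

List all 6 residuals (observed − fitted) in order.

x=46: ŷ = 38.7 + 0.5·46 = 61.7; e = 62 − 61.7 = 0.3
x=59: ŷ = 38.7 + 0.5·59 = 68.2; e = 65.8 − 68.2 = -2.4
x=65: ŷ = 38.7 + 0.5·65 = 71.2; e = 73.8 − 71.2 = 2.6
x=70: ŷ = 38.7 + 0.5·70 = 73.7; e = 73.8 − 73.7 = 0.1
x=84: ŷ = 38.7 + 0.5·84 = 80.7; e = 79 − 80.7 = -1.7
x=86: ŷ = 38.7 + 0.5·86 = 81.7; e = 82.8 − 81.7 = 1.1

0.3, -2.4, 2.6, 0.1, -1.7, 1.1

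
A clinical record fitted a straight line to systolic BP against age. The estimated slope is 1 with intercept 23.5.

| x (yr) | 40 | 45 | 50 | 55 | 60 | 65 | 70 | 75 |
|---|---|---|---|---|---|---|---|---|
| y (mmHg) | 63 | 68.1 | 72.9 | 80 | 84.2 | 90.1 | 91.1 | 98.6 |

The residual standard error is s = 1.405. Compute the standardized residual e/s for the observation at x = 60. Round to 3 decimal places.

0.498

ŷ = 23.5 + 60 = 83.5
e = 84.2 − 83.5 = 0.7
e/s = 0.7 / 1.405 = 0.498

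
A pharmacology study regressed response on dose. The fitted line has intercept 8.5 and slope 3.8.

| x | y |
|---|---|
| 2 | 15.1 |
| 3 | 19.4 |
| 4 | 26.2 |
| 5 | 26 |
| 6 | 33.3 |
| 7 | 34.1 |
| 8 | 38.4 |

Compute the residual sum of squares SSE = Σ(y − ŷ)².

x=2: ŷ = 8.5 + 3.8·2 = 16.1; e = 15.1 − 16.1 = -1
x=3: ŷ = 8.5 + 3.8·3 = 19.9; e = 19.4 − 19.9 = -0.5
x=4: ŷ = 8.5 + 3.8·4 = 23.7; e = 26.2 − 23.7 = 2.5
x=5: ŷ = 8.5 + 3.8·5 = 27.5; e = 26 − 27.5 = -1.5
x=6: ŷ = 8.5 + 3.8·6 = 31.3; e = 33.3 − 31.3 = 2
x=7: ŷ = 8.5 + 3.8·7 = 35.1; e = 34.1 − 35.1 = -1
x=8: ŷ = 8.5 + 3.8·8 = 38.9; e = 38.4 − 38.9 = -0.5
SSE = 1 + 0.25 + 6.25 + 2.25 + 4 + 1 + 0.25 = 15

SSE = 15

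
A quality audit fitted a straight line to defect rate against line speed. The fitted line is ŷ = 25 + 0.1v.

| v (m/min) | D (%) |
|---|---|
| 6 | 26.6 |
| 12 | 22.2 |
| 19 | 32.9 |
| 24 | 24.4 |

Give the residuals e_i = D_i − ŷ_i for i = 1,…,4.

v=6: ŷ = 25 + 0.1·6 = 25.6; e = 26.6 − 25.6 = 1
v=12: ŷ = 25 + 0.1·12 = 26.2; e = 22.2 − 26.2 = -4
v=19: ŷ = 25 + 0.1·19 = 26.9; e = 32.9 − 26.9 = 6
v=24: ŷ = 25 + 0.1·24 = 27.4; e = 24.4 − 27.4 = -3

1, -4, 6, -3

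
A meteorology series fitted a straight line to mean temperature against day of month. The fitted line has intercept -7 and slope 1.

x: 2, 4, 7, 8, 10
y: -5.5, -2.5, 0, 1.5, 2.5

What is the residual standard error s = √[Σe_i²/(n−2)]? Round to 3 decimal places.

x=2: ŷ = -7 + 2 = -5; e = -5.5 − (-5) = -0.5
x=4: ŷ = -7 + 4 = -3; e = -2.5 − (-3) = 0.5
x=7: ŷ = -7 + 7 = 0; e = 0 − 0 = 0
x=8: ŷ = -7 + 8 = 1; e = 1.5 − 1 = 0.5
x=10: ŷ = -7 + 10 = 3; e = 2.5 − 3 = -0.5
SSE = 0.25 + 0.25 + 0 + 0.25 + 0.25 = 1
s = √(1/3) = √0.333333 ≈ 0.577

s = 0.577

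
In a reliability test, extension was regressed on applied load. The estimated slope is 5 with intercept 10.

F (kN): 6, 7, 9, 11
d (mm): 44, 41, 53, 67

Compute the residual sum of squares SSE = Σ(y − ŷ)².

SSE = 40

F=6: d̂ = 10 + 5·6 = 40; r = 44 − 40 = 4
F=7: d̂ = 10 + 5·7 = 45; r = 41 − 45 = -4
F=9: d̂ = 10 + 5·9 = 55; r = 53 − 55 = -2
F=11: d̂ = 10 + 5·11 = 65; r = 67 − 65 = 2
SSE = 16 + 16 + 4 + 4 = 40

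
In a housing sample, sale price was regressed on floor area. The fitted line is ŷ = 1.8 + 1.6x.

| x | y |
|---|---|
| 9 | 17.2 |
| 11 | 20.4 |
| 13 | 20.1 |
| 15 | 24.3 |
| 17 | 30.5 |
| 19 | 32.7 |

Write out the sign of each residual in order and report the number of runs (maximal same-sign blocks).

3 runs

x=9: ŷ = 1.8 + 1.6·9 = 16.2; r = 17.2 − 16.2 = 1
x=11: ŷ = 1.8 + 1.6·11 = 19.4; r = 20.4 − 19.4 = 1
x=13: ŷ = 1.8 + 1.6·13 = 22.6; r = 20.1 − 22.6 = -2.5
x=15: ŷ = 1.8 + 1.6·15 = 25.8; r = 24.3 − 25.8 = -1.5
x=17: ŷ = 1.8 + 1.6·17 = 29; r = 30.5 − 29 = 1.5
x=19: ŷ = 1.8 + 1.6·19 = 32.2; r = 32.7 − 32.2 = 0.5
Signs: + + − − + +
Runs: +×2, −×2, +×2 → 3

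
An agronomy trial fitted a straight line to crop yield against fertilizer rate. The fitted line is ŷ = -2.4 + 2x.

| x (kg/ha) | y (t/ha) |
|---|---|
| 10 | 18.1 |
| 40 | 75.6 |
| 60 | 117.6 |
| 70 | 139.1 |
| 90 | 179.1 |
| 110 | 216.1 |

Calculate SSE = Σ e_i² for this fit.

x=10: ŷ = -2.4 + 2·10 = 17.6; e = 18.1 − 17.6 = 0.5
x=40: ŷ = -2.4 + 2·40 = 77.6; e = 75.6 − 77.6 = -2
x=60: ŷ = -2.4 + 2·60 = 117.6; e = 117.6 − 117.6 = 0
x=70: ŷ = -2.4 + 2·70 = 137.6; e = 139.1 − 137.6 = 1.5
x=90: ŷ = -2.4 + 2·90 = 177.6; e = 179.1 − 177.6 = 1.5
x=110: ŷ = -2.4 + 2·110 = 217.6; e = 216.1 − 217.6 = -1.5
SSE = 0.25 + 4 + 0 + 2.25 + 2.25 + 2.25 = 11

SSE = 11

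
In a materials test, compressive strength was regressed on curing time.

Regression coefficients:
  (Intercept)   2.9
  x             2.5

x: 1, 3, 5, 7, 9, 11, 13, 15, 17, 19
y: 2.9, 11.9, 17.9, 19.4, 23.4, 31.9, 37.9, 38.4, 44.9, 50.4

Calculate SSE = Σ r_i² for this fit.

SSE = 32.5

x=1: ŷ = 2.9 + 2.5·1 = 5.4; r = 2.9 − 5.4 = -2.5
x=3: ŷ = 2.9 + 2.5·3 = 10.4; r = 11.9 − 10.4 = 1.5
x=5: ŷ = 2.9 + 2.5·5 = 15.4; r = 17.9 − 15.4 = 2.5
x=7: ŷ = 2.9 + 2.5·7 = 20.4; r = 19.4 − 20.4 = -1
x=9: ŷ = 2.9 + 2.5·9 = 25.4; r = 23.4 − 25.4 = -2
x=11: ŷ = 2.9 + 2.5·11 = 30.4; r = 31.9 − 30.4 = 1.5
x=13: ŷ = 2.9 + 2.5·13 = 35.4; r = 37.9 − 35.4 = 2.5
x=15: ŷ = 2.9 + 2.5·15 = 40.4; r = 38.4 − 40.4 = -2
x=17: ŷ = 2.9 + 2.5·17 = 45.4; r = 44.9 − 45.4 = -0.5
x=19: ŷ = 2.9 + 2.5·19 = 50.4; r = 50.4 − 50.4 = 0
SSE = 6.25 + 2.25 + 6.25 + 1 + 4 + 2.25 + 6.25 + 4 + 0.25 + 0 = 32.5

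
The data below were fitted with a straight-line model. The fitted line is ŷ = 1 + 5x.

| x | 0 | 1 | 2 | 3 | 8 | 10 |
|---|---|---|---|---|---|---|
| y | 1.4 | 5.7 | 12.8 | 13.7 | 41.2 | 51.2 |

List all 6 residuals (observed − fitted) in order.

x=0: ŷ = 1 + 5·0 = 1; e = 1.4 − 1 = 0.4
x=1: ŷ = 1 + 5·1 = 6; e = 5.7 − 6 = -0.3
x=2: ŷ = 1 + 5·2 = 11; e = 12.8 − 11 = 1.8
x=3: ŷ = 1 + 5·3 = 16; e = 13.7 − 16 = -2.3
x=8: ŷ = 1 + 5·8 = 41; e = 41.2 − 41 = 0.2
x=10: ŷ = 1 + 5·10 = 51; e = 51.2 − 51 = 0.2

0.4, -0.3, 1.8, -2.3, 0.2, 0.2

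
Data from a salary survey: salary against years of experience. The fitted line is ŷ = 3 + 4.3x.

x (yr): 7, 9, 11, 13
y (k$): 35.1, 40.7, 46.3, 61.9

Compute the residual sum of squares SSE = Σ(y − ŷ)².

SSE = 30

x=7: ŷ = 3 + 4.3·7 = 33.1; r = 35.1 − 33.1 = 2
x=9: ŷ = 3 + 4.3·9 = 41.7; r = 40.7 − 41.7 = -1
x=11: ŷ = 3 + 4.3·11 = 50.3; r = 46.3 − 50.3 = -4
x=13: ŷ = 3 + 4.3·13 = 58.9; r = 61.9 − 58.9 = 3
SSE = 4 + 1 + 16 + 9 = 30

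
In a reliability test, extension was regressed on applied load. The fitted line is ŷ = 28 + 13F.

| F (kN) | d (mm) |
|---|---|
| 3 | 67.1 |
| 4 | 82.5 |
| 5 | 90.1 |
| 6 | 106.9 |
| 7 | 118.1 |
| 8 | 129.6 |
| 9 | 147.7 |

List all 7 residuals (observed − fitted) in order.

F=3: ŷ = 28 + 13·3 = 67; e = 67.1 − 67 = 0.1
F=4: ŷ = 28 + 13·4 = 80; e = 82.5 − 80 = 2.5
F=5: ŷ = 28 + 13·5 = 93; e = 90.1 − 93 = -2.9
F=6: ŷ = 28 + 13·6 = 106; e = 106.9 − 106 = 0.9
F=7: ŷ = 28 + 13·7 = 119; e = 118.1 − 119 = -0.9
F=8: ŷ = 28 + 13·8 = 132; e = 129.6 − 132 = -2.4
F=9: ŷ = 28 + 13·9 = 145; e = 147.7 − 145 = 2.7

0.1, 2.5, -2.9, 0.9, -0.9, -2.4, 2.7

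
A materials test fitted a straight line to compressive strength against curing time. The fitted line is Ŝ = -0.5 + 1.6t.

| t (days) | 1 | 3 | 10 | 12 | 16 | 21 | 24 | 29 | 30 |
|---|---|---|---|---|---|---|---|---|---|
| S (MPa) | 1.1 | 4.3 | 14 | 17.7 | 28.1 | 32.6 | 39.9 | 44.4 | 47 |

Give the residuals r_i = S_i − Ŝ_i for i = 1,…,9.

0, 0, -1.5, -1, 3, -0.5, 2, -1.5, -0.5

t=1: Ŝ = -0.5 + 1.6·1 = 1.1; r = 1.1 − 1.1 = 0
t=3: Ŝ = -0.5 + 1.6·3 = 4.3; r = 4.3 − 4.3 = 0
t=10: Ŝ = -0.5 + 1.6·10 = 15.5; r = 14 − 15.5 = -1.5
t=12: Ŝ = -0.5 + 1.6·12 = 18.7; r = 17.7 − 18.7 = -1
t=16: Ŝ = -0.5 + 1.6·16 = 25.1; r = 28.1 − 25.1 = 3
t=21: Ŝ = -0.5 + 1.6·21 = 33.1; r = 32.6 − 33.1 = -0.5
t=24: Ŝ = -0.5 + 1.6·24 = 37.9; r = 39.9 − 37.9 = 2
t=29: Ŝ = -0.5 + 1.6·29 = 45.9; r = 44.4 − 45.9 = -1.5
t=30: Ŝ = -0.5 + 1.6·30 = 47.5; r = 47 − 47.5 = -0.5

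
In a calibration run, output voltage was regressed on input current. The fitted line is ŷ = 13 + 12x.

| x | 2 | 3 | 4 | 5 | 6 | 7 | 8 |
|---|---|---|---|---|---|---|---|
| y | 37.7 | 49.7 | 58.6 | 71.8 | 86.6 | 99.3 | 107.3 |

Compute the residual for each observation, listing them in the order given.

0.7, 0.7, -2.4, -1.2, 1.6, 2.3, -1.7

x=2: ŷ = 13 + 12·2 = 37; e = 37.7 − 37 = 0.7
x=3: ŷ = 13 + 12·3 = 49; e = 49.7 − 49 = 0.7
x=4: ŷ = 13 + 12·4 = 61; e = 58.6 − 61 = -2.4
x=5: ŷ = 13 + 12·5 = 73; e = 71.8 − 73 = -1.2
x=6: ŷ = 13 + 12·6 = 85; e = 86.6 − 85 = 1.6
x=7: ŷ = 13 + 12·7 = 97; e = 99.3 − 97 = 2.3
x=8: ŷ = 13 + 12·8 = 109; e = 107.3 − 109 = -1.7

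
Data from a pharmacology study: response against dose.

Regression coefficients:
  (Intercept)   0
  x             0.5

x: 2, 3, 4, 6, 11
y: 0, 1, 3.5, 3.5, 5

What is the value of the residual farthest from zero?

x=2: ŷ = 0.5·2 = 1; e = 0 − 1 = -1
x=3: ŷ = 0.5·3 = 1.5; e = 1 − 1.5 = -0.5
x=4: ŷ = 0.5·4 = 2; e = 3.5 − 2 = 1.5
x=6: ŷ = 0.5·6 = 3; e = 3.5 − 3 = 0.5
x=11: ŷ = 0.5·11 = 5.5; e = 5 − 5.5 = -0.5
Largest |e| is 1.5 at x = 4, residual 1.5.

e = 1.5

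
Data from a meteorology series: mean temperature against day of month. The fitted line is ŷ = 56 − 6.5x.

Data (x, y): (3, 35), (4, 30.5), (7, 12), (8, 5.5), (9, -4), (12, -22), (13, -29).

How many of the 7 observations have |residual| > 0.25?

6

x=3: ŷ = 56 − 6.5·3 = 36.5; r = 35 − 36.5 = -1.5
x=4: ŷ = 56 − 6.5·4 = 30; r = 30.5 − 30 = 0.5
x=7: ŷ = 56 − 6.5·7 = 10.5; r = 12 − 10.5 = 1.5
x=8: ŷ = 56 − 6.5·8 = 4; r = 5.5 − 4 = 1.5
x=9: ŷ = 56 − 6.5·9 = -2.5; r = -4 − (-2.5) = -1.5
x=12: ŷ = 56 − 6.5·12 = -22; r = -22 − (-22) = 0
x=13: ŷ = 56 − 6.5·13 = -28.5; r = -29 − (-28.5) = -0.5
|r| > 0.25: x=3 (|r|=1.5), x=4 (|r|=0.5), x=7 (|r|=1.5), x=8 (|r|=1.5), x=9 (|r|=1.5), x=13 (|r|=0.5) → 6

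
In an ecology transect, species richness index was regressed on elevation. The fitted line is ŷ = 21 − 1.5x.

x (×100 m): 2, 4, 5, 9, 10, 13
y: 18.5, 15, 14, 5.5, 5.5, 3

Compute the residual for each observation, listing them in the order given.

x=2: ŷ = 21 − 1.5·2 = 18; r = 18.5 − 18 = 0.5
x=4: ŷ = 21 − 1.5·4 = 15; r = 15 − 15 = 0
x=5: ŷ = 21 − 1.5·5 = 13.5; r = 14 − 13.5 = 0.5
x=9: ŷ = 21 − 1.5·9 = 7.5; r = 5.5 − 7.5 = -2
x=10: ŷ = 21 − 1.5·10 = 6; r = 5.5 − 6 = -0.5
x=13: ŷ = 21 − 1.5·13 = 1.5; r = 3 − 1.5 = 1.5

0.5, 0, 0.5, -2, -0.5, 1.5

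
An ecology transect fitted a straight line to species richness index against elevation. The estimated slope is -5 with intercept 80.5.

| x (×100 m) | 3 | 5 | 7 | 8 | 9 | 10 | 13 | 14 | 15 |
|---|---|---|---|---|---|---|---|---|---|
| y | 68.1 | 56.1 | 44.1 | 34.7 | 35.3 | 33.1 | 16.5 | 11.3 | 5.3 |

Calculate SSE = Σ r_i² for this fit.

x=3: ŷ = 80.5 − 5·3 = 65.5; r = 68.1 − 65.5 = 2.6
x=5: ŷ = 80.5 − 5·5 = 55.5; r = 56.1 − 55.5 = 0.6
x=7: ŷ = 80.5 − 5·7 = 45.5; r = 44.1 − 45.5 = -1.4
x=8: ŷ = 80.5 − 5·8 = 40.5; r = 34.7 − 40.5 = -5.8
x=9: ŷ = 80.5 − 5·9 = 35.5; r = 35.3 − 35.5 = -0.2
x=10: ŷ = 80.5 − 5·10 = 30.5; r = 33.1 − 30.5 = 2.6
x=13: ŷ = 80.5 − 5·13 = 15.5; r = 16.5 − 15.5 = 1
x=14: ŷ = 80.5 − 5·14 = 10.5; r = 11.3 − 10.5 = 0.8
x=15: ŷ = 80.5 − 5·15 = 5.5; r = 5.3 − 5.5 = -0.2
SSE = 6.76 + 0.36 + 1.96 + 33.64 + 0.04 + 6.76 + 1 + 0.64 + 0.04 = 51.2

SSE = 51.2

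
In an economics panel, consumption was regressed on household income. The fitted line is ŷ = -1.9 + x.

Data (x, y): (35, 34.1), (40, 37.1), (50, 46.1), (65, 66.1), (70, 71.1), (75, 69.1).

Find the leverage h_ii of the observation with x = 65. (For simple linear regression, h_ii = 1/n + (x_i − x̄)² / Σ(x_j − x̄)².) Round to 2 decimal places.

x̄ = (35 + 40 + 50 + 65 + 70 + 75)/6 = 55.8333
Σ(x − x̄)² = 434.028 + 250.694 + 34.0278 + 84.0278 + 200.694 + 367.361 = 1370.83
h = 1/6 + (9.16667)²/1370.83 = 0.166667 + 0.0612969 = 0.23

h = 0.23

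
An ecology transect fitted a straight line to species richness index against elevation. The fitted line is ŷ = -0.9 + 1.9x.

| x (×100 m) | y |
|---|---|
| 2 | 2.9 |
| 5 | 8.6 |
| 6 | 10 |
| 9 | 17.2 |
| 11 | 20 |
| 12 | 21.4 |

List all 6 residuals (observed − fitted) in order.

x=2: ŷ = -0.9 + 1.9·2 = 2.9; e = 2.9 − 2.9 = 0
x=5: ŷ = -0.9 + 1.9·5 = 8.6; e = 8.6 − 8.6 = 0
x=6: ŷ = -0.9 + 1.9·6 = 10.5; e = 10 − 10.5 = -0.5
x=9: ŷ = -0.9 + 1.9·9 = 16.2; e = 17.2 − 16.2 = 1
x=11: ŷ = -0.9 + 1.9·11 = 20; e = 20 − 20 = 0
x=12: ŷ = -0.9 + 1.9·12 = 21.9; e = 21.4 − 21.9 = -0.5

0, 0, -0.5, 1, 0, -0.5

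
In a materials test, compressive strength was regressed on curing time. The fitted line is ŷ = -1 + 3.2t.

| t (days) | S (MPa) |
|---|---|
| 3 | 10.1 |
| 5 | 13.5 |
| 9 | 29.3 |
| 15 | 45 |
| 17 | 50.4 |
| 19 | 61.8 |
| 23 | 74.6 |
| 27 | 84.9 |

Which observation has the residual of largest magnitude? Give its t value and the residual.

t=3: ŷ = -1 + 3.2·3 = 8.6; e = 10.1 − 8.6 = 1.5
t=5: ŷ = -1 + 3.2·5 = 15; e = 13.5 − 15 = -1.5
t=9: ŷ = -1 + 3.2·9 = 27.8; e = 29.3 − 27.8 = 1.5
t=15: ŷ = -1 + 3.2·15 = 47; e = 45 − 47 = -2
t=17: ŷ = -1 + 3.2·17 = 53.4; e = 50.4 − 53.4 = -3
t=19: ŷ = -1 + 3.2·19 = 59.8; e = 61.8 − 59.8 = 2
t=23: ŷ = -1 + 3.2·23 = 72.6; e = 74.6 − 72.6 = 2
t=27: ŷ = -1 + 3.2·27 = 85.4; e = 84.9 − 85.4 = -0.5
Largest |e| is 3 at t = 17, residual -3.

t = 17, e = -3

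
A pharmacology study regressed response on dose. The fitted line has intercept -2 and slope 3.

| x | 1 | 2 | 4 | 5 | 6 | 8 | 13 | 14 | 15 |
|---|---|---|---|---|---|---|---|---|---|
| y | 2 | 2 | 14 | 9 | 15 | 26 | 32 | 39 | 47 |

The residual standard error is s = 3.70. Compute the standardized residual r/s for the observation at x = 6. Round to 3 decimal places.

-0.270

ŷ = -2 + 3·6 = 16
r = 15 − 16 = -1
r/s = -1 / 3.70 = -0.270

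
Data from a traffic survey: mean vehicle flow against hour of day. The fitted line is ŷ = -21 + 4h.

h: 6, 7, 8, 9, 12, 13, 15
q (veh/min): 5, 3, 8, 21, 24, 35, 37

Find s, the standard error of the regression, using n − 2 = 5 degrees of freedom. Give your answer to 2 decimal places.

h=6: ŷ = -21 + 4·6 = 3; e = 5 − 3 = 2
h=7: ŷ = -21 + 4·7 = 7; e = 3 − 7 = -4
h=8: ŷ = -21 + 4·8 = 11; e = 8 − 11 = -3
h=9: ŷ = -21 + 4·9 = 15; e = 21 − 15 = 6
h=12: ŷ = -21 + 4·12 = 27; e = 24 − 27 = -3
h=13: ŷ = -21 + 4·13 = 31; e = 35 − 31 = 4
h=15: ŷ = -21 + 4·15 = 39; e = 37 − 39 = -2
SSE = 4 + 16 + 9 + 36 + 9 + 16 + 4 = 94
s = √(94/5) = √18.8 ≈ 4.34

s = 4.34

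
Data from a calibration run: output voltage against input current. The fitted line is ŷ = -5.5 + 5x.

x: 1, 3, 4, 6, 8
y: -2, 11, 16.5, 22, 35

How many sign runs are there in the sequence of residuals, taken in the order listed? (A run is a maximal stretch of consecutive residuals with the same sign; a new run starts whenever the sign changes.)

4 runs

x=1: ŷ = -5.5 + 5·1 = -0.5; r = -2 − (-0.5) = -1.5
x=3: ŷ = -5.5 + 5·3 = 9.5; r = 11 − 9.5 = 1.5
x=4: ŷ = -5.5 + 5·4 = 14.5; r = 16.5 − 14.5 = 2
x=6: ŷ = -5.5 + 5·6 = 24.5; r = 22 − 24.5 = -2.5
x=8: ŷ = -5.5 + 5·8 = 34.5; r = 35 − 34.5 = 0.5
Signs: − + + − +
Runs: −×1, +×2, −×1, +×1 → 4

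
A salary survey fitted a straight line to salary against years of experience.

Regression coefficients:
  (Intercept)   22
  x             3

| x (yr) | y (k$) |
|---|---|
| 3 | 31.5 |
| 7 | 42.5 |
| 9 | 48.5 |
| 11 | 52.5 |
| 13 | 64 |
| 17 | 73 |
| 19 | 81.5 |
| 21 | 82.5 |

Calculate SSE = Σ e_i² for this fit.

x=3: ŷ = 22 + 3·3 = 31; e = 31.5 − 31 = 0.5
x=7: ŷ = 22 + 3·7 = 43; e = 42.5 − 43 = -0.5
x=9: ŷ = 22 + 3·9 = 49; e = 48.5 − 49 = -0.5
x=11: ŷ = 22 + 3·11 = 55; e = 52.5 − 55 = -2.5
x=13: ŷ = 22 + 3·13 = 61; e = 64 − 61 = 3
x=17: ŷ = 22 + 3·17 = 73; e = 73 − 73 = 0
x=19: ŷ = 22 + 3·19 = 79; e = 81.5 − 79 = 2.5
x=21: ŷ = 22 + 3·21 = 85; e = 82.5 − 85 = -2.5
SSE = 0.25 + 0.25 + 0.25 + 6.25 + 9 + 0 + 6.25 + 6.25 = 28.5

SSE = 28.5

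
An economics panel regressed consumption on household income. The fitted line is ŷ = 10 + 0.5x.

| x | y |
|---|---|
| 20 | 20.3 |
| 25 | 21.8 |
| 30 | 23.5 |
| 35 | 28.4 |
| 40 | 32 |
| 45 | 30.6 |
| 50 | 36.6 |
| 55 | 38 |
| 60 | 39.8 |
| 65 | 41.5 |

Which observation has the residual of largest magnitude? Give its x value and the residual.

x=20: ŷ = 10 + 0.5·20 = 20; e = 20.3 − 20 = 0.3
x=25: ŷ = 10 + 0.5·25 = 22.5; e = 21.8 − 22.5 = -0.7
x=30: ŷ = 10 + 0.5·30 = 25; e = 23.5 − 25 = -1.5
x=35: ŷ = 10 + 0.5·35 = 27.5; e = 28.4 − 27.5 = 0.9
x=40: ŷ = 10 + 0.5·40 = 30; e = 32 − 30 = 2
x=45: ŷ = 10 + 0.5·45 = 32.5; e = 30.6 − 32.5 = -1.9
x=50: ŷ = 10 + 0.5·50 = 35; e = 36.6 − 35 = 1.6
x=55: ŷ = 10 + 0.5·55 = 37.5; e = 38 − 37.5 = 0.5
x=60: ŷ = 10 + 0.5·60 = 40; e = 39.8 − 40 = -0.2
x=65: ŷ = 10 + 0.5·65 = 42.5; e = 41.5 − 42.5 = -1
Largest |e| is 2 at x = 40, residual 2.

x = 40, e = 2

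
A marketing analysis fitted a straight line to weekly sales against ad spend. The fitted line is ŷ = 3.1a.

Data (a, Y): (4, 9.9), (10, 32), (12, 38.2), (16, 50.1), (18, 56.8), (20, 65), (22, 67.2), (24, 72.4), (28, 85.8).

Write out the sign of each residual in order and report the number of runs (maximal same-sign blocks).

3 runs

a=4: ŷ = 3.1·4 = 12.4; e = 9.9 − 12.4 = -2.5
a=10: ŷ = 3.1·10 = 31; e = 32 − 31 = 1
a=12: ŷ = 3.1·12 = 37.2; e = 38.2 − 37.2 = 1
a=16: ŷ = 3.1·16 = 49.6; e = 50.1 − 49.6 = 0.5
a=18: ŷ = 3.1·18 = 55.8; e = 56.8 − 55.8 = 1
a=20: ŷ = 3.1·20 = 62; e = 65 − 62 = 3
a=22: ŷ = 3.1·22 = 68.2; e = 67.2 − 68.2 = -1
a=24: ŷ = 3.1·24 = 74.4; e = 72.4 − 74.4 = -2
a=28: ŷ = 3.1·28 = 86.8; e = 85.8 − 86.8 = -1
Signs: − + + + + + − − −
Runs: −×1, +×5, −×3 → 3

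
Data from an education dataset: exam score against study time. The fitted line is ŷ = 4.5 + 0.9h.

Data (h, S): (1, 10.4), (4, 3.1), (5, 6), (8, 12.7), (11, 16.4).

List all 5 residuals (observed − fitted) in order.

h=1: ŷ = 4.5 + 0.9·1 = 5.4; e = 10.4 − 5.4 = 5
h=4: ŷ = 4.5 + 0.9·4 = 8.1; e = 3.1 − 8.1 = -5
h=5: ŷ = 4.5 + 0.9·5 = 9; e = 6 − 9 = -3
h=8: ŷ = 4.5 + 0.9·8 = 11.7; e = 12.7 − 11.7 = 1
h=11: ŷ = 4.5 + 0.9·11 = 14.4; e = 16.4 − 14.4 = 2

5, -5, -3, 1, 2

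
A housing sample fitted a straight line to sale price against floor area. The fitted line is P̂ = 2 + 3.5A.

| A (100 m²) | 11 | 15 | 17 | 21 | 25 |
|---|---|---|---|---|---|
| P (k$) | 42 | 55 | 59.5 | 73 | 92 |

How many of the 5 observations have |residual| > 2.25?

A=11: P̂ = 2 + 3.5·11 = 40.5; r = 42 − 40.5 = 1.5
A=15: P̂ = 2 + 3.5·15 = 54.5; r = 55 − 54.5 = 0.5
A=17: P̂ = 2 + 3.5·17 = 61.5; r = 59.5 − 61.5 = -2
A=21: P̂ = 2 + 3.5·21 = 75.5; r = 73 − 75.5 = -2.5
A=25: P̂ = 2 + 3.5·25 = 89.5; r = 92 − 89.5 = 2.5
|r| > 2.25: A=21 (|r|=2.5), A=25 (|r|=2.5) → 2

2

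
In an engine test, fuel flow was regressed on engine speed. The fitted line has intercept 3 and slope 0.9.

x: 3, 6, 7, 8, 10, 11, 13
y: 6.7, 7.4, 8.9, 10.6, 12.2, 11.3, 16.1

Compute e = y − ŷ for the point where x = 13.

ŷ = 3 + 0.9·13 = 14.7
e = 16.1 − 14.7 = 1.4

e = 1.4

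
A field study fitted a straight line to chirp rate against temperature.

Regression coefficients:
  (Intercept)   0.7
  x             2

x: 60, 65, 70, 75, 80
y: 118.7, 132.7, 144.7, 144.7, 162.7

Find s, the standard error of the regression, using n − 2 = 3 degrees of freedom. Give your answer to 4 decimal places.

s = 4.6188

x=60: ŷ = 0.7 + 2·60 = 120.7; r = 118.7 − 120.7 = -2
x=65: ŷ = 0.7 + 2·65 = 130.7; r = 132.7 − 130.7 = 2
x=70: ŷ = 0.7 + 2·70 = 140.7; r = 144.7 − 140.7 = 4
x=75: ŷ = 0.7 + 2·75 = 150.7; r = 144.7 − 150.7 = -6
x=80: ŷ = 0.7 + 2·80 = 160.7; r = 162.7 − 160.7 = 2
SSE = 4 + 4 + 16 + 36 + 4 = 64
s = √(64/3) = √21.3333 ≈ 4.6188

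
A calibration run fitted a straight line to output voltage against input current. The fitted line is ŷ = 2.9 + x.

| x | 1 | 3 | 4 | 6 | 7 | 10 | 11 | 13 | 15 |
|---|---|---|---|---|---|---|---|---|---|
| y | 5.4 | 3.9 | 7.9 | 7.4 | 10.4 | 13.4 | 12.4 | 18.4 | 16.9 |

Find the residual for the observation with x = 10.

ŷ = 2.9 + 10 = 12.9
r = 13.4 − 12.9 = 0.5

r = 0.5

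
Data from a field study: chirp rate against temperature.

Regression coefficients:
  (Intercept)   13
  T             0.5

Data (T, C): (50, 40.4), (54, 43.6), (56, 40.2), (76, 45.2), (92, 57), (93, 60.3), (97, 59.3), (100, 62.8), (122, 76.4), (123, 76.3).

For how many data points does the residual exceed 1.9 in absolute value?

6

T=50: ŷ = 13 + 0.5·50 = 38; e = 40.4 − 38 = 2.4
T=54: ŷ = 13 + 0.5·54 = 40; e = 43.6 − 40 = 3.6
T=56: ŷ = 13 + 0.5·56 = 41; e = 40.2 − 41 = -0.8
T=76: ŷ = 13 + 0.5·76 = 51; e = 45.2 − 51 = -5.8
T=92: ŷ = 13 + 0.5·92 = 59; e = 57 − 59 = -2
T=93: ŷ = 13 + 0.5·93 = 59.5; e = 60.3 − 59.5 = 0.8
T=97: ŷ = 13 + 0.5·97 = 61.5; e = 59.3 − 61.5 = -2.2
T=100: ŷ = 13 + 0.5·100 = 63; e = 62.8 − 63 = -0.2
T=122: ŷ = 13 + 0.5·122 = 74; e = 76.4 − 74 = 2.4
T=123: ŷ = 13 + 0.5·123 = 74.5; e = 76.3 − 74.5 = 1.8
|e| > 1.9: T=50 (|e|=2.4), T=54 (|e|=3.6), T=76 (|e|=5.8), T=92 (|e|=2), T=97 (|e|=2.2), T=122 (|e|=2.4) → 6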